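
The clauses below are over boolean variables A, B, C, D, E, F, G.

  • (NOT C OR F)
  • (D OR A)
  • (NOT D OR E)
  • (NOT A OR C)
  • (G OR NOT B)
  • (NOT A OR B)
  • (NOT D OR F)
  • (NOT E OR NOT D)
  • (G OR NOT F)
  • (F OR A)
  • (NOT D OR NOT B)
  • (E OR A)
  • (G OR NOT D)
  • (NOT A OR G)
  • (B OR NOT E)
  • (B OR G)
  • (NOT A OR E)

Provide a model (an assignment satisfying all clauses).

G occurs only positively in the remaining clauses — set G = True.
Branch on A: take A = True.
  then C is forced to True.
  then F is forced to True.
  then B is forced to True.
  then D is forced to False.
  then E is forced to True.

A=True  B=True  C=True  D=False  E=True  F=True  G=True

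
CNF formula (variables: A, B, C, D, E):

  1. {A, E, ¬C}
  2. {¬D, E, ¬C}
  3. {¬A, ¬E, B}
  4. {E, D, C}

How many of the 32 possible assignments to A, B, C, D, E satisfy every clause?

18

Case analysis on E and C:
  E=1, C=1: D free; 3 ways for (A,B) × 2^1 = 6.
  E=1, C=0: D free; 3 ways for (A,B) × 2^1 = 6.
  E=0, C=1: remaining (A,B,D) ∈ {(1,0,0); (1,1,0)} — 2.
  E=0, C=0: remaining (A,B,D) ∈ {(0,0,1); (0,1,1); (1,0,1); (1,1,1)} — 4.
Total: 6 + 6 + 2 + 4 = 18.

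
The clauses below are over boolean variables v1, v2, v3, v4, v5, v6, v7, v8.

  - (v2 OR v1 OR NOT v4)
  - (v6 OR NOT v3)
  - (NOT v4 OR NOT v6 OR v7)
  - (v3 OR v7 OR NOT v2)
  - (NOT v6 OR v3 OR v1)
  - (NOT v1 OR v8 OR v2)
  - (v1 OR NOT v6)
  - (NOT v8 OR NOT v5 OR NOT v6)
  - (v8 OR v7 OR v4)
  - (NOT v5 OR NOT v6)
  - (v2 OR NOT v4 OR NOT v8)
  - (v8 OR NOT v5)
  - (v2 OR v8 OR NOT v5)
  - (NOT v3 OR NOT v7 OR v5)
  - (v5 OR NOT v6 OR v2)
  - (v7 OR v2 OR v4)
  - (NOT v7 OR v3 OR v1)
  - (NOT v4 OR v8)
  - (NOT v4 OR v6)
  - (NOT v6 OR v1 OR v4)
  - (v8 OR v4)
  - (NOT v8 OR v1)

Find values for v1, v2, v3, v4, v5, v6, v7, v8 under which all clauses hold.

Branch on v1: take v1 = True.
Set v2 = True and propagate.
Try v3 = False.
  then v7 is forced to True.
For the remaining variables, v4 = False, v5 = True, v6 = False, v8 = True works.
Check each clause:
  1. (v1 OR NOT v4 OR v2) — v1 is true.
  2. (v6 OR NOT v3) — NOT v3 is true.
  3. (NOT v6 OR v7 OR NOT v4) — NOT v6 is true.
  4. (v3 OR v7 OR NOT v2) — v7 is true.
  5. (NOT v6 OR v1 OR v3) — v1 is true.
  6. (v8 OR NOT v1 OR v2) — v8 is true.
  7. (v1 OR NOT v6) — v1 is true.
  8. (NOT v8 OR NOT v6 OR NOT v5) — NOT v6 is true.
  9. (v7 OR v8 OR v4) — v8 is true.
  10. (NOT v5 OR NOT v6) — NOT v6 is true.
  11. (NOT v8 OR v2 OR NOT v4) — v2 is true.
  12. (NOT v5 OR v8) — v8 is true.
  13. (v8 OR v2 OR NOT v5) — v8 is true.
  14. (v5 OR NOT v3 OR NOT v7) — v5 is true.
  15. (NOT v6 OR v2 OR v5) — NOT v6 is true.
  16. (v2 OR v4 OR v7) — v2 is true.
  17. (NOT v7 OR v3 OR v1) — v1 is true.
  18. (NOT v4 OR v8) — v8 is true.
  19. (NOT v4 OR v6) — NOT v4 is true.
  20. (v4 OR NOT v6 OR v1) — v1 is true.
  21. (v4 OR v8) — v8 is true.
  22. (NOT v8 OR v1) — v1 is true.

v1=True, v2=True, v3=False, v4=False, v5=True, v6=False, v7=True, v8=True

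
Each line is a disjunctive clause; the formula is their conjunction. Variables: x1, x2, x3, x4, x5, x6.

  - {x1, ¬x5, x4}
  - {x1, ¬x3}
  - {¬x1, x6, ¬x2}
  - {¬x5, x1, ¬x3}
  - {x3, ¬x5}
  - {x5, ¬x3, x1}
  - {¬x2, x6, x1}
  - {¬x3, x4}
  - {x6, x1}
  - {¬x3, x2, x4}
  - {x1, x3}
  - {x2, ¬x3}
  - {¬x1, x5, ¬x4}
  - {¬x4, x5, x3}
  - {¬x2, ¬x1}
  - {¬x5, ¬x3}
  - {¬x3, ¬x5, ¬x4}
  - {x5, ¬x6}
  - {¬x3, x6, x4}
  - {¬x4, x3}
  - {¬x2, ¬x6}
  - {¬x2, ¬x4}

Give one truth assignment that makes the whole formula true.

x1=T  x2=F  x3=F  x4=F  x5=F  x6=F

Check each clause:
  1. {x1, x4, ¬x5} — x1 is true.
  2. {x1, ¬x3} — x1 is true.
  3. {x6, ¬x2, ¬x1} — ¬x2 is true.
  4. {¬x5, x1, ¬x3} — x1 is true.
  5. {¬x5, x3} — ¬x5 is true.
  6. {x5, x1, ¬x3} — x1 is true.
  7. {x1, x6, ¬x2} — x1 is true.
  8. {x4, ¬x3} — ¬x3 is true.
  9. {x6, x1} — x1 is true.
  10. {x4, ¬x3, x2} — ¬x3 is true.
  11. {x3, x1} — x1 is true.
  12. {x2, ¬x3} — ¬x3 is true.
  13. {x5, ¬x1, ¬x4} — ¬x4 is true.
  14. {x5, ¬x4, x3} — ¬x4 is true.
  15. {¬x1, ¬x2} — ¬x2 is true.
  16. {¬x3, ¬x5} — ¬x5 is true.
  17. {¬x3, ¬x5, ¬x4} — ¬x5 is true.
  18. {¬x6, x5} — ¬x6 is true.
  19. {x4, x6, ¬x3} — ¬x3 is true.
  20. {¬x4, x3} — ¬x4 is true.
  21. {¬x6, ¬x2} — ¬x6 is true.
  22. {¬x2, ¬x4} — ¬x4 is true.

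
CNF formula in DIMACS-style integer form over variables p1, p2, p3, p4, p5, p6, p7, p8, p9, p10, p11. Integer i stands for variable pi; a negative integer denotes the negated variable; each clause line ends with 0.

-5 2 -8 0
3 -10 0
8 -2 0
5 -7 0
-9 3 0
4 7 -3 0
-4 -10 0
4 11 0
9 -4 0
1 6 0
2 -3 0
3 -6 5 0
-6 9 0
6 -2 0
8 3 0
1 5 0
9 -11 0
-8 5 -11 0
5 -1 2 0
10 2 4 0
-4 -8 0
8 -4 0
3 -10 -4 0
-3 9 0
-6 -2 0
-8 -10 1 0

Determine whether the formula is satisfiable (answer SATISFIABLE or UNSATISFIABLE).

p3 = True:
  propagation gives p2=True, p8=True, p6=True; an empty clause results — contradiction.
p3 = False:
  propagation gives p10=False, p9=False, p4=False, p11=True; an empty clause results — contradiction.
Every branch closes, so no satisfying assignment exists.

UNSATISFIABLE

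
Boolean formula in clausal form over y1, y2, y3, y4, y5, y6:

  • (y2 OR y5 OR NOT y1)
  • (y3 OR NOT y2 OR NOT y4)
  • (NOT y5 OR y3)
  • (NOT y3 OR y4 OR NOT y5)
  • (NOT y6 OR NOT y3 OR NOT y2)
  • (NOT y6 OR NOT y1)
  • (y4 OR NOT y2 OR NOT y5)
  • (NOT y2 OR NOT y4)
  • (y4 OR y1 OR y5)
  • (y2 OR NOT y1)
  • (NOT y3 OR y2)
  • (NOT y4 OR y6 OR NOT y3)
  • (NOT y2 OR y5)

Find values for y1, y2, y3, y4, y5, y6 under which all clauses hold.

y1 = F  y2 = F  y3 = F  y4 = T  y5 = F  y6 = T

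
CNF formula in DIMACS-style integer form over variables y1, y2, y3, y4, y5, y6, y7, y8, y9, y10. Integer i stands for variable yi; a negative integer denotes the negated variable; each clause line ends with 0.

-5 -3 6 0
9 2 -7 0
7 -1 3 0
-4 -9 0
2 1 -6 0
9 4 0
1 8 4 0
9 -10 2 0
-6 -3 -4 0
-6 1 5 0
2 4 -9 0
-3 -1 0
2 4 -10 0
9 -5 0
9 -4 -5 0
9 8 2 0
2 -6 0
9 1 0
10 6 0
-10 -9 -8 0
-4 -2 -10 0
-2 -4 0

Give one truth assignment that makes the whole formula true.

Try y1 = False.
  then y9 is forced to True.
  then y4 is forced to False.
  then y8 is forced to True.
  then y2 is forced to True.
  then y10 is forced to False.
  then y6 is forced to True.
  then y5 is forced to True.
y3, y7 are now unconstrained; take y3 = False, y7 = True.

y1 = False, y2 = True, y3 = False, y4 = False, y5 = True, y6 = True, y7 = True, y8 = True, y9 = True, y10 = False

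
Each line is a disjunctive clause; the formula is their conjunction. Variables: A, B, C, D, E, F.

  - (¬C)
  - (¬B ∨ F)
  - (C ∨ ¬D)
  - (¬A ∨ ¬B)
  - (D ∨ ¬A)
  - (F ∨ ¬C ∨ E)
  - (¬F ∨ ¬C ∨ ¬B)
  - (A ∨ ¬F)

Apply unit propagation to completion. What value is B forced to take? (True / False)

False

Unit clause (¬C) sets C = False.
From (¬D ∨ C) and C = False: D = False.
From (D ∨ ¬A) and D = False: A = False.
(¬F ∨ A) with A = False leaves only ¬F, so F = False.
From (¬B ∨ F) and F = False: B = False.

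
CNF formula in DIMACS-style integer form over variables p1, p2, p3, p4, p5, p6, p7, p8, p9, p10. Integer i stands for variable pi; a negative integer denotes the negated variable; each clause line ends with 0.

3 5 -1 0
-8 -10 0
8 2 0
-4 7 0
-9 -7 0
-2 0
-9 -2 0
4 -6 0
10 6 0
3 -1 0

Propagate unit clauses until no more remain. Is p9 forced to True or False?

False

Unit clause (~p2) sets p2 = False.
From (p8 \/ p2) and p2 = False: p8 = True.
In (~p10 \/ ~p8), ~p8 is now false; ~p10 must hold, so p10 = False.
From (p6 \/ p10) and p10 = False: p6 = True.
In (p4 \/ ~p6), ~p6 is now false; p4 must hold, so p4 = True.
(p7 \/ ~p4) with p4 = True leaves only p7, so p7 = True.
In (~p9 \/ ~p7), ~p7 is now false; ~p9 must hold, so p9 = False.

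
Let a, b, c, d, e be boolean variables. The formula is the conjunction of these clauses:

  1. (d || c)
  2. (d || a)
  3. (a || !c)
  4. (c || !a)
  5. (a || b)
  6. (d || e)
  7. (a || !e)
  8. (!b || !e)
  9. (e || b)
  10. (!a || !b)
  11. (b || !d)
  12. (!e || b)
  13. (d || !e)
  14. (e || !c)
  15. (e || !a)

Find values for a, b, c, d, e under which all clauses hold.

a=False, b=True, c=False, d=True, e=False

Branch on a: take a = False.
  then d is forced to True.
  then c is forced to False.
  then b is forced to True.
  then e is forced to False.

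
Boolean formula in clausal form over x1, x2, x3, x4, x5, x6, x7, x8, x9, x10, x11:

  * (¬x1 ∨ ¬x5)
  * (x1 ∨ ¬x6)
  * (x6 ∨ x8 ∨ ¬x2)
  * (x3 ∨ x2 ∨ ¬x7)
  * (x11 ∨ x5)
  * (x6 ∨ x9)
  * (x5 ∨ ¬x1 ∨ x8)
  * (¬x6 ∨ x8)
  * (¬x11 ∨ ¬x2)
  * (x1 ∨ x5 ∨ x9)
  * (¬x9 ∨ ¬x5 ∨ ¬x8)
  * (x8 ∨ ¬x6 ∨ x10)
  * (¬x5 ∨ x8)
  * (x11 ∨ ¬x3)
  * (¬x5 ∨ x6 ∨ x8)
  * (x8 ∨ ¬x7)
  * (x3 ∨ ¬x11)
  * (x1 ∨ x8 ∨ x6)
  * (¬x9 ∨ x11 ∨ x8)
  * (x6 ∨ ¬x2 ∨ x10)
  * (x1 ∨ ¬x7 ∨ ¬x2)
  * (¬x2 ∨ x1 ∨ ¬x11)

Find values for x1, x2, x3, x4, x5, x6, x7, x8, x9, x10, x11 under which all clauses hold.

x1 = T, x2 = F, x3 = T, x4 = T, x5 = F, x6 = T, x7 = T, x8 = T, x9 = T, x10 = T, x11 = T

Check each clause:
  1. (¬x5 ∨ ¬x1) — ¬x5 is true.
  2. (x1 ∨ ¬x6) — x1 is true.
  3. (x6 ∨ ¬x2 ∨ x8) — x8 is true.
  4. (x3 ∨ x2 ∨ ¬x7) — x3 is true.
  5. (x11 ∨ x5) — x11 is true.
  6. (x9 ∨ x6) — x9 is true.
  7. (x8 ∨ x5 ∨ ¬x1) — x8 is true.
  8. (¬x6 ∨ x8) — x8 is true.
  9. (¬x11 ∨ ¬x2) — ¬x2 is true.
  10. (x9 ∨ x5 ∨ x1) — x9 is true.
  11. (¬x5 ∨ ¬x8 ∨ ¬x9) — ¬x5 is true.
  12. (x10 ∨ x8 ∨ ¬x6) — x8 is true.
  13. (¬x5 ∨ x8) — x8 is true.
  14. (x11 ∨ ¬x3) — x11 is true.
  15. (¬x5 ∨ x8 ∨ x6) — x8 is true.
  16. (x8 ∨ ¬x7) — x8 is true.
  17. (¬x11 ∨ x3) — x3 is true.
  18. (x1 ∨ x8 ∨ x6) — x8 is true.
  19. (x8 ∨ ¬x9 ∨ x11) — x8 is true.
  20. (¬x2 ∨ x6 ∨ x10) — x10 is true.
  21. (x1 ∨ ¬x2 ∨ ¬x7) — ¬x2 is true.
  22. (x1 ∨ ¬x2 ∨ ¬x11) — x1 is true.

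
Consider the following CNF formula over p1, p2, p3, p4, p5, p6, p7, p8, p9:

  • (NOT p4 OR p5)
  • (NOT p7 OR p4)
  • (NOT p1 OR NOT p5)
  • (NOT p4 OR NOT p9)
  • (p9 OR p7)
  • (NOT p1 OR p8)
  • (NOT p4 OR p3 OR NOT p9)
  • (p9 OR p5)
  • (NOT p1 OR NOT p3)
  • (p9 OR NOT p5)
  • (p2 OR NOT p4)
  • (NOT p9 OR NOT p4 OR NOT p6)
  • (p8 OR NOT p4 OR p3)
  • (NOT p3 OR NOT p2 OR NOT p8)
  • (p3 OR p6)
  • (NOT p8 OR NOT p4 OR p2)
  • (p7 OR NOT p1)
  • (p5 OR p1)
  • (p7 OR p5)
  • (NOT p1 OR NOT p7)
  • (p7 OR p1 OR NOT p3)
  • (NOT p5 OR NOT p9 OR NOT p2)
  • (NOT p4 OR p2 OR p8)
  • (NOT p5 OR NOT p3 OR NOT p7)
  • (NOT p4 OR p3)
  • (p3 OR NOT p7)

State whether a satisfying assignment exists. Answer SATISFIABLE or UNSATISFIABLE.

SATISFIABLE

Set p1 = False and propagate.
  then p5 is forced to True.
  then p9 is forced to True.
  then p4 is forced to False.
  then p7 is forced to False.
  then p3 is forced to False.
  then p6 is forced to True.
  then p2 is forced to False.
p8 is now unconstrained; take p8 = False.
So p1=F, p2=F, p3=F, p4=F, p5=T, p6=T, p7=F, p8=F, p9=T is a satisfying assignment.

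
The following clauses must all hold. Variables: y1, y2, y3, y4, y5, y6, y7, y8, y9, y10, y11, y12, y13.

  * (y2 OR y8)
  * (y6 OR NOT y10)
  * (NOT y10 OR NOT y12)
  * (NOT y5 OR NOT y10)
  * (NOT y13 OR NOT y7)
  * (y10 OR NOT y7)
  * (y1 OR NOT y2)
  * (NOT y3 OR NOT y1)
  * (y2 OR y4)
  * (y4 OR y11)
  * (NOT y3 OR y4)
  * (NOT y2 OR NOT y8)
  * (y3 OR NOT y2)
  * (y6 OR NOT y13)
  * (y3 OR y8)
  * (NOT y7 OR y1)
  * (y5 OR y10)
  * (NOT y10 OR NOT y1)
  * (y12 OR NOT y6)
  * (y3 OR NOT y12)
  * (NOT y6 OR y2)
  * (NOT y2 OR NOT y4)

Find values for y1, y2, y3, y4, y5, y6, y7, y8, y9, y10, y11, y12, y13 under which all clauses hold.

y1 = False  y2 = False  y3 = False  y4 = True  y5 = True  y6 = False  y7 = False  y8 = True  y9 = True  y10 = False  y11 = True  y12 = False  y13 = False

Check each clause:
  1. (y8 OR y2) — y8 is true.
  2. (y6 OR NOT y10) — NOT y10 is true.
  3. (NOT y10 OR NOT y12) — NOT y12 is true.
  4. (NOT y10 OR NOT y5) — NOT y10 is true.
  5. (NOT y7 OR NOT y13) — NOT y7 is true.
  6. (NOT y7 OR y10) — NOT y7 is true.
  7. (NOT y2 OR y1) — NOT y2 is true.
  8. (NOT y1 OR NOT y3) — NOT y3 is true.
  9. (y2 OR y4) — y4 is true.
  10. (y4 OR y11) — y11 is true.
  11. (y4 OR NOT y3) — y4 is true.
  12. (NOT y2 OR NOT y8) — NOT y2 is true.
  13. (NOT y2 OR y3) — NOT y2 is true.
  14. (y6 OR NOT y13) — NOT y13 is true.
  15. (y8 OR y3) — y8 is true.
  16. (NOT y7 OR y1) — NOT y7 is true.
  17. (y5 OR y10) — y5 is true.
  18. (NOT y1 OR NOT y10) — NOT y10 is true.
  19. (NOT y6 OR y12) — NOT y6 is true.
  20. (y3 OR NOT y12) — NOT y12 is true.
  21. (y2 OR NOT y6) — NOT y6 is true.
  22. (NOT y4 OR NOT y2) — NOT y2 is true.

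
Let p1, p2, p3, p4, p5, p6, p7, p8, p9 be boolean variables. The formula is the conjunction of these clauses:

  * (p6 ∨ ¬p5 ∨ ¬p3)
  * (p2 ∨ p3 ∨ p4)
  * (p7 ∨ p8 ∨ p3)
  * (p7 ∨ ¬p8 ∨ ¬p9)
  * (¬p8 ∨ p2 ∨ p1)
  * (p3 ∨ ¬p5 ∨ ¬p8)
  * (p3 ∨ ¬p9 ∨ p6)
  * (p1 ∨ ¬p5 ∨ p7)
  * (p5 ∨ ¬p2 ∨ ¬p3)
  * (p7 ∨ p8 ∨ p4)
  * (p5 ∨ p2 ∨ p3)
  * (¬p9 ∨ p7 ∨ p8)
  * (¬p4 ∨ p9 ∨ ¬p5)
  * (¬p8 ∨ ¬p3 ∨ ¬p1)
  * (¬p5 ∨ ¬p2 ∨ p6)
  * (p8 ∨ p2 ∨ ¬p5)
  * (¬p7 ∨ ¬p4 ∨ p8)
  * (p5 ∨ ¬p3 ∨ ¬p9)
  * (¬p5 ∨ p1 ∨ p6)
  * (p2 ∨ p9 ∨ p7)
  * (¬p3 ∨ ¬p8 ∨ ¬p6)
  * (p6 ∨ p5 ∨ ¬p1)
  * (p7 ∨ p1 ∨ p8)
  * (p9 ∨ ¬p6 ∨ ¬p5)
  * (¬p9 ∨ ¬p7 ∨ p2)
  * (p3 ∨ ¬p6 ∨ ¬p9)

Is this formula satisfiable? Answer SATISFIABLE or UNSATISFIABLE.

SATISFIABLE

Set p1 = False and propagate.
Try p2 = True.
Try p3 = False.
For the remaining variables, p4 = False, p5 = False, p6 = True, p7 = False, p8 = True, p9 = False works.
So p1=0, p2=1, p3=0, p4=0, p5=0, p6=1, p7=0, p8=1, p9=0 is a satisfying assignment.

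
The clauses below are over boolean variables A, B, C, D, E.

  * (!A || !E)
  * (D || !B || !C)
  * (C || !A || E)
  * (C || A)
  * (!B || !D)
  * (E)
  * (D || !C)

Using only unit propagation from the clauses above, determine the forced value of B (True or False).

False

Unit clause (E) sets E = True.
(!E || !A) with E = True leaves only !A, so A = False.
(C || A): since A = False, the clause reduces to (C). C = True.
From (!C || D) and C = True: D = True.
(!D || !B): since D = True, the clause reduces to (!B). B = False.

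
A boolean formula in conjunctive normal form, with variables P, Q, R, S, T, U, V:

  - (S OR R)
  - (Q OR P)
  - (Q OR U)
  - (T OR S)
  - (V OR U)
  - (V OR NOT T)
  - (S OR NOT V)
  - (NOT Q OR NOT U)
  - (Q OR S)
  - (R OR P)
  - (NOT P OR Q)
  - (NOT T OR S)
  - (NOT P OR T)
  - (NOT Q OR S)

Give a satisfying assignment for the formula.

P = F, Q = T, R = T, S = T, T = F, U = F, V = T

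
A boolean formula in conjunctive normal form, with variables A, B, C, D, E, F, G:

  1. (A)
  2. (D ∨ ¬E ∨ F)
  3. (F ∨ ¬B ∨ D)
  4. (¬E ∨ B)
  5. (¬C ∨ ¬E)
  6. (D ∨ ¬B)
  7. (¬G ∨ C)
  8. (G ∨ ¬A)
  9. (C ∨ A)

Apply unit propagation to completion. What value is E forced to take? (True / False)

(A) is a unit clause: A = True.
In (G ∨ ¬A), ¬A is now false; G must hold, so G = True.
(C ∨ ¬G) with G = True leaves only C, so C = True.
In (¬E ∨ ¬C), ¬C is now false; ¬E must hold, so E = False.

False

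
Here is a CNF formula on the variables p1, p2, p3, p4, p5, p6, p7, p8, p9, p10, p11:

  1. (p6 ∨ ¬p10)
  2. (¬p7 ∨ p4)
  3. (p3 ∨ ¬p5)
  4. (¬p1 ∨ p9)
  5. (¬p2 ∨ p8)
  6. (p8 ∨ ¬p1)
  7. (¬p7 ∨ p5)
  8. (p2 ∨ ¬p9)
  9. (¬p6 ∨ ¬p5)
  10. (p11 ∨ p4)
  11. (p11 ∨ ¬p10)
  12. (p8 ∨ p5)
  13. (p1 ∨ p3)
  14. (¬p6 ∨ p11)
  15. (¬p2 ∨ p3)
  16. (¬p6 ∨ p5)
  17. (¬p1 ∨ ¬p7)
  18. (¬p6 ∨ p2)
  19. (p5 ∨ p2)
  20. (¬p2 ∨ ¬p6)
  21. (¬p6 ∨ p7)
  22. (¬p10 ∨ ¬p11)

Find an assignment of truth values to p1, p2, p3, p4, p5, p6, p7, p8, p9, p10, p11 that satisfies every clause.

p3 occurs only positively in the remaining clauses — set p3 = True.
Pure literal: p4 appears only positively; assign p4 = True.
Set p1 = False and propagate.
Set p2 = False and propagate.
  then p9 is forced to False.
  then p6 is forced to False.
  then p10 is forced to False.
  then p5 is forced to True.
p7, p8, p11 are now unconstrained; take p7 = False, p8 = False, p11 = False.

p1 = F  p2 = F  p3 = T  p4 = T  p5 = T  p6 = F  p7 = F  p8 = F  p9 = F  p10 = F  p11 = F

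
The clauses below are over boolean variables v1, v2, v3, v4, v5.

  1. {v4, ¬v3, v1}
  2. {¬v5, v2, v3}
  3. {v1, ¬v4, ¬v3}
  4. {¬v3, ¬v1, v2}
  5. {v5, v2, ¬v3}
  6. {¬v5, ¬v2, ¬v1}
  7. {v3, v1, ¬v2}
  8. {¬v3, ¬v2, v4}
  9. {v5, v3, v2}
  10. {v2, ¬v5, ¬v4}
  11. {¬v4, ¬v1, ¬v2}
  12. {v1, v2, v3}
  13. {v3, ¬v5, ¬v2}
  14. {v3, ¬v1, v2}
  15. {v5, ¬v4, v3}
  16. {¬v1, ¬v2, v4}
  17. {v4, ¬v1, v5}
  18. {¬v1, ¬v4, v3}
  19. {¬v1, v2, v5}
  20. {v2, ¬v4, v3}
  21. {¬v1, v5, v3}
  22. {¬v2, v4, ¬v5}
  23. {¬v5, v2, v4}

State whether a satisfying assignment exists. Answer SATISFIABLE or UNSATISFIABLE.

v2 = True:
  v1 = True:
    propagation gives v5=False, v4=False; an empty clause results — contradiction.
  v1 = False:
    propagation gives v3=True, v4=True; an empty clause results — contradiction.
v2 = False:
  v3 = True:
    propagation gives v1=False, v4=True; an empty clause results — contradiction.
  v3 = False:
    propagation gives v5=False; an empty clause results — contradiction.
Every branch closes, so no satisfying assignment exists.

UNSATISFIABLE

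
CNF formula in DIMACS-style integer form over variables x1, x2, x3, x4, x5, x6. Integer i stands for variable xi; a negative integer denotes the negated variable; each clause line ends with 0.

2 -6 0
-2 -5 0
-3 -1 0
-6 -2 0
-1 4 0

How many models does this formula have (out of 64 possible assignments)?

15

Case analysis on x2 and x1:
  x2=1, x1=1: remaining (x3,x4,x5,x6) ∈ {(0,1,0,0)} — 1.
  x2=1, x1=0: remaining (x3,x4,x5,x6) ∈ {(0,0,0,0); (0,1,0,0); (1,0,0,0); (1,1,0,0)} — 4.
  x2=0, x1=1: remaining (x3,x4,x5,x6) ∈ {(0,1,0,0); (0,1,1,0)} — 2.
  x2=0, x1=0: forces x6=0; x3, x4, x5 free → 2^3 = 8.
Total: 1 + 4 + 2 + 8 = 15.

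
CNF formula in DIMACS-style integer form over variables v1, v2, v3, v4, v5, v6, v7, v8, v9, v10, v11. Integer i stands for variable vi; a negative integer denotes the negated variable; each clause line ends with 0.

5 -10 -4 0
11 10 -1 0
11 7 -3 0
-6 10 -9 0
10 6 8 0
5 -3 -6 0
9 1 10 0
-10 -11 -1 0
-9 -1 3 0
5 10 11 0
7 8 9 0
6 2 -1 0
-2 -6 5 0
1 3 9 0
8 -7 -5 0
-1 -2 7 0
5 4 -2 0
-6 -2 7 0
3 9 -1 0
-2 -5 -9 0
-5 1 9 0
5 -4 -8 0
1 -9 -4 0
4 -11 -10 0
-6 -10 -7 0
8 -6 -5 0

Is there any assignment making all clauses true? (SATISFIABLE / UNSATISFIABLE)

SATISFIABLE

Try v1 = True.
Branch on v2: take v2 = True.
  then v7 is forced to True.
For the remaining variables, v3 = True, v4 = True, v5 = True, v6 = True, v8 = True, v9 = False, v10 = False, v11 = True works.
So v1 = T, v2 = T, v3 = T, v4 = T, v5 = T, v6 = T, v7 = T, v8 = T, v9 = F, v10 = F, v11 = T is a satisfying assignment.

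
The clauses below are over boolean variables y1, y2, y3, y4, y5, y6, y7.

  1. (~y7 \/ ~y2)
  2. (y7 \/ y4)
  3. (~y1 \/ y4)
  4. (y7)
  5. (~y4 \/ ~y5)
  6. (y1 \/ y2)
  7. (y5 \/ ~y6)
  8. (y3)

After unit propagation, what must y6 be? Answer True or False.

False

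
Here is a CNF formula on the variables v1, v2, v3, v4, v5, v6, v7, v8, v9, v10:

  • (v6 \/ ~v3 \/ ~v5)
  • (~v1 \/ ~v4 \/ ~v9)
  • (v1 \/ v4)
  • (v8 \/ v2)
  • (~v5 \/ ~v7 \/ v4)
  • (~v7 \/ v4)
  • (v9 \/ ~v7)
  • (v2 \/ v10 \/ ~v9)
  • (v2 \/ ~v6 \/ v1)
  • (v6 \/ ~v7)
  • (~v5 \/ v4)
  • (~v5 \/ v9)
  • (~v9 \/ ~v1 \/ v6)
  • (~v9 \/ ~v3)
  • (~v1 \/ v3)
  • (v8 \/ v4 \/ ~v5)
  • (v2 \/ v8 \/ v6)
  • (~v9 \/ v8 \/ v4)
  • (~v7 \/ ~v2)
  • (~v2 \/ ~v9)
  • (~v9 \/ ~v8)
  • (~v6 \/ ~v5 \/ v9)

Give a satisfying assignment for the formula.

v5 occurs only negated in the remaining clauses — set v5 = False.
v7 occurs only negated in the remaining clauses — set v7 = False.
Try v1 = False.
  then v4 is forced to True.
Branch on v2: take v2 = True.
  then v9 is forced to False.
v3, v6, v8, v10 are now unconstrained; take v3 = True, v6 = True, v8 = False, v10 = True.

v1 = False, v2 = True, v3 = True, v4 = True, v5 = False, v6 = True, v7 = False, v8 = False, v9 = False, v10 = True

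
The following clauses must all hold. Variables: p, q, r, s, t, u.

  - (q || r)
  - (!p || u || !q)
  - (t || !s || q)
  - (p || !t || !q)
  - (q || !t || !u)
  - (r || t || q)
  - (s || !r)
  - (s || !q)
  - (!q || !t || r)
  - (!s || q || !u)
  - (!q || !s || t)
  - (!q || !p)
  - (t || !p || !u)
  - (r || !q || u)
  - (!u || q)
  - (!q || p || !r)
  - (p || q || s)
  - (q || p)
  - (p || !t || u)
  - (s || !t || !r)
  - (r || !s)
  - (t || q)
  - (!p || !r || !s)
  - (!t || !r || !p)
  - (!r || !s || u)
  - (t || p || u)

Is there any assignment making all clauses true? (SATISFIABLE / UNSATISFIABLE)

UNSATISFIABLE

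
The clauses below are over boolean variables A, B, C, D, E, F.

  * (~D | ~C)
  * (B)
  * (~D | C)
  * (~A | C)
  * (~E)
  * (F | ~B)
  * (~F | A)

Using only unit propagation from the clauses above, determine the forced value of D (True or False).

(B) stands alone — B = True.
(~E) is a unit clause: E = False.
From (F | ~B) and B = True: F = True.
From (~F | A) and F = True: A = True.
In (C | ~A), ~A is now false; C must hold, so C = True.
(~D | ~C) with C = True leaves only ~D, so D = False.

False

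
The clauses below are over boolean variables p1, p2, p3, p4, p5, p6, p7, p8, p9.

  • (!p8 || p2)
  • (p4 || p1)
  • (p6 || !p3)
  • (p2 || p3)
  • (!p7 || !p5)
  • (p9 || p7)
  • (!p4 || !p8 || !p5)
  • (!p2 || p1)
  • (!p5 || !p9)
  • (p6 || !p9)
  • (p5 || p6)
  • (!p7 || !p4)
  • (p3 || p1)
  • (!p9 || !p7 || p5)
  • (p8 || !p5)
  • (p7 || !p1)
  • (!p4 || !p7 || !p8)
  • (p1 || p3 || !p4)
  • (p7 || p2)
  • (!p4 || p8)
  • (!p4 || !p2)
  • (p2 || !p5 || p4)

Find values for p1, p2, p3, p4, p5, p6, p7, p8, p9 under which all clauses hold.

p1=True  p2=True  p3=True  p4=False  p5=False  p6=True  p7=True  p8=False  p9=False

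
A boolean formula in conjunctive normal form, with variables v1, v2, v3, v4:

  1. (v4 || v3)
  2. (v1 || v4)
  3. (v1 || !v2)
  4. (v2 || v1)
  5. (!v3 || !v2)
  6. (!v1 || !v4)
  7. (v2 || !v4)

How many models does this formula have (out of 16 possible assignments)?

1

The models are:
  v1=T v2=F v3=T v4=F
Count: 1.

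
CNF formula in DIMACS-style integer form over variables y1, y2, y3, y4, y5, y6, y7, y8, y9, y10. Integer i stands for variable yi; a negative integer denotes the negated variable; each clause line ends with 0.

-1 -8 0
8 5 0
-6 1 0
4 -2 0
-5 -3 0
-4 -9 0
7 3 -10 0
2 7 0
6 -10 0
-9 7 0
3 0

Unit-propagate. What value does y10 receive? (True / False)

(y3) stands alone — y3 = True.
(¬y5 ∨ ¬y3) with y3 = True leaves only ¬y5, so y5 = False.
In (y5 ∨ y8), y5 is now false; y8 must hold, so y8 = True.
In (¬y1 ∨ ¬y8), ¬y8 is now false; ¬y1 must hold, so y1 = False.
In (y1 ∨ ¬y6), y1 is now false; ¬y6 must hold, so y6 = False.
(¬y10 ∨ y6) with y6 = False leaves only ¬y10, so y10 = False.

False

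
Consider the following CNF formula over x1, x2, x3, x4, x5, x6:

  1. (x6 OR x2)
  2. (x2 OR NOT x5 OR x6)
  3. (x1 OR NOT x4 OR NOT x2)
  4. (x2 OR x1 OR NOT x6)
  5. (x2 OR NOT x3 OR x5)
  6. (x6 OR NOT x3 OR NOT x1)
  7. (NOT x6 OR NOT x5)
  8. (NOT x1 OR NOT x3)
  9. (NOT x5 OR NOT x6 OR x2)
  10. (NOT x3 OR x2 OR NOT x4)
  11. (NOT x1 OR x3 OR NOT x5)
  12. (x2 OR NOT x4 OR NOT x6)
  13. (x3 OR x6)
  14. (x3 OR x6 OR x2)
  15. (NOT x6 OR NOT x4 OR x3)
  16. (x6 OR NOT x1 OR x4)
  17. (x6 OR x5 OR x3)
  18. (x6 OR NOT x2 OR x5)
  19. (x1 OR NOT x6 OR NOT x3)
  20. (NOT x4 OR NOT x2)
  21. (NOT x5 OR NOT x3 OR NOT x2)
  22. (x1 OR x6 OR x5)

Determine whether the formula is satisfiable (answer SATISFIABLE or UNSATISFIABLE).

SATISFIABLE

Try x1 = False.
Set x2 = True and propagate.
  then x4 is forced to False.
Try x3 = False.
  then x6 is forced to True.
  then x5 is forced to False.
So x1=F, x2=T, x3=F, x4=F, x5=F, x6=T is a satisfying assignment.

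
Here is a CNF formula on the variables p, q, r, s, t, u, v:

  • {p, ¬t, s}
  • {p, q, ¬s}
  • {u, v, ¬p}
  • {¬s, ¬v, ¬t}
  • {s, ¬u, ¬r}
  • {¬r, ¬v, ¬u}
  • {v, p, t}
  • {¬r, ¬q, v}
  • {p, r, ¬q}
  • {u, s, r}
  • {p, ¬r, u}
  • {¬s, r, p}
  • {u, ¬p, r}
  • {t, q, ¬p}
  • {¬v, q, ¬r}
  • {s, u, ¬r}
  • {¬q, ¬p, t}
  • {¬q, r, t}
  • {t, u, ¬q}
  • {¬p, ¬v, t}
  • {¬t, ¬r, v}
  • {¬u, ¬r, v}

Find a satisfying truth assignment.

p=1, q=1, r=0, s=0, t=1, u=1, v=1

Check each clause:
  1. {s, ¬t, p} — p is true.
  2. {p, q, ¬s} — p is true.
  3. {¬p, u, v} — u is true.
  4. {¬t, ¬s, ¬v} — ¬s is true.
  5. {¬r, ¬u, s} — ¬r is true.
  6. {¬v, ¬u, ¬r} — ¬r is true.
  7. {v, p, t} — p is true.
  8. {v, ¬q, ¬r} — ¬r is true.
  9. {r, p, ¬q} — p is true.
  10. {s, r, u} — u is true.
  11. {p, ¬r, u} — p is true.
  12. {p, ¬s, r} — p is true.
  13. {¬p, u, r} — u is true.
  14. {¬p, t, q} — q is true.
  15. {¬r, ¬v, q} — q is true.
  16. {s, u, ¬r} — ¬r is true.
  17. {¬p, t, ¬q} — t is true.
  18. {t, r, ¬q} — t is true.
  19. {¬q, t, u} — t is true.
  20. {¬v, t, ¬p} — t is true.
  21. {v, ¬t, ¬r} — ¬r is true.
  22. {¬r, v, ¬u} — ¬r is true.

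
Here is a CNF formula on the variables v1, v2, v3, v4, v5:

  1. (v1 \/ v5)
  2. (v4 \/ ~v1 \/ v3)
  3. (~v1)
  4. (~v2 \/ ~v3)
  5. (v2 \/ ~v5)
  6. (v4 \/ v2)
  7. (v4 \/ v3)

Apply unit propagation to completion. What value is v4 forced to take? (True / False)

True

(~v1) is a unit clause: v1 = False.
(v1 \/ v5) with v1 = False leaves only v5, so v5 = True.
From (v2 \/ ~v5) and v5 = True: v2 = True.
In (~v2 \/ ~v3), ~v2 is now false; ~v3 must hold, so v3 = False.
From (v4 \/ v3) and v3 = False: v4 = True.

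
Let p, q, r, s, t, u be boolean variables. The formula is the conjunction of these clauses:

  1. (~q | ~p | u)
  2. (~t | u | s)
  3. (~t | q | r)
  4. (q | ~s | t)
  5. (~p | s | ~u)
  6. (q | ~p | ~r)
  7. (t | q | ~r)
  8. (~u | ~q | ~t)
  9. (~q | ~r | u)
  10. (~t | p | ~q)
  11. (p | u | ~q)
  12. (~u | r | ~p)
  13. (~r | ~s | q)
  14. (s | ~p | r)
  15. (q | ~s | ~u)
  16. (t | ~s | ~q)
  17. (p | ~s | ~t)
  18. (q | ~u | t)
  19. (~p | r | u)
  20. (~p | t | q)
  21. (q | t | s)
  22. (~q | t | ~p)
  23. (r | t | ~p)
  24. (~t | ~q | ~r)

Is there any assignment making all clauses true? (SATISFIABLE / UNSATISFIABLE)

Set p = False and propagate.
Set q = True and propagate.
  then t is forced to False.
  then u is forced to True.
  then s is forced to False.
r is now unconstrained; take r = False.
So p=F, q=T, r=F, s=F, t=F, u=T is a satisfying assignment.

SATISFIABLE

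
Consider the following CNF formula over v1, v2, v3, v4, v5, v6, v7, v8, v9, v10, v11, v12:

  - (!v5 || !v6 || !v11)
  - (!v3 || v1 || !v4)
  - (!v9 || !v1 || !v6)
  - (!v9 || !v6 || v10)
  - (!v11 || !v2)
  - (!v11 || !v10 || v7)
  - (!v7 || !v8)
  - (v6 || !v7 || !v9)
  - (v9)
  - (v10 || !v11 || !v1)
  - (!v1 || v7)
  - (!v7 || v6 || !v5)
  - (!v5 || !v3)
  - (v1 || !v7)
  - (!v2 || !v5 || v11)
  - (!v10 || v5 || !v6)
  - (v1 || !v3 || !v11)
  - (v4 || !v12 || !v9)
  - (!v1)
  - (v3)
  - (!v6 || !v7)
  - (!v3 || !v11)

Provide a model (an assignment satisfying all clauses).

v1 = F, v2 = T, v3 = T, v4 = F, v5 = F, v6 = F, v7 = F, v8 = T, v9 = T, v10 = F, v11 = F, v12 = F

(v9) is a unit clause, so v9 = True.
(!v1) is a unit clause, so v1 = False.
(!v7) is a unit clause, so v7 = False.
Unit propagation: (v3) forces v3 = True.
The clause (!v4) is unit: v4 must be False.
(!v5) is a unit clause, so v5 = False.
(!v11) is a unit clause, so v11 = False.
Unit propagation: (!v12) forces v12 = False.
Pure literal: v6 appears only negated; assign v6 = False.
v2, v8, v10 are now unconstrained; take v2 = True, v8 = True, v10 = False.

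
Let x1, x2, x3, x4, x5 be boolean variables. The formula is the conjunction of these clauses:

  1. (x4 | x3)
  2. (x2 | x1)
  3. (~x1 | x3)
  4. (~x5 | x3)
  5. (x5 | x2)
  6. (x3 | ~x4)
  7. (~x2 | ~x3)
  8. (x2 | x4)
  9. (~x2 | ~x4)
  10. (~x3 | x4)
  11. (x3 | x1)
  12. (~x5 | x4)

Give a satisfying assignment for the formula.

x1=T, x2=F, x3=T, x4=T, x5=T

Check each clause:
  1. (x3 | x4) — x3 is true.
  2. (x2 | x1) — x1 is true.
  3. (x3 | ~x1) — x3 is true.
  4. (x3 | ~x5) — x3 is true.
  5. (x2 | x5) — x5 is true.
  6. (x3 | ~x4) — x3 is true.
  7. (~x2 | ~x3) — ~x2 is true.
  8. (x4 | x2) — x4 is true.
  9. (~x4 | ~x2) — ~x2 is true.
  10. (~x3 | x4) — x4 is true.
  11. (x1 | x3) — x1 is true.
  12. (x4 | ~x5) — x4 is true.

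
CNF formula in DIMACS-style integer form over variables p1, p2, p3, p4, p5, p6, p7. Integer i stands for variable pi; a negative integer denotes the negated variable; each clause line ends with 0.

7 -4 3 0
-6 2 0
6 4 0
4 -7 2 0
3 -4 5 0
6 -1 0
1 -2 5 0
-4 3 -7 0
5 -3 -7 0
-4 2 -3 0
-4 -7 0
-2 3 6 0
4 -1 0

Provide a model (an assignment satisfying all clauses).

p5 occurs only positively in the remaining clauses — set p5 = True.
Branch on p1: take p1 = False.
Set p2 = True and propagate.
Set p3 = True and propagate.
For the remaining variables, p4 = True, p6 = True, p7 = False works.
Every clause has at least one true literal under this assignment.

p1=False, p2=True, p3=True, p4=True, p5=True, p6=True, p7=False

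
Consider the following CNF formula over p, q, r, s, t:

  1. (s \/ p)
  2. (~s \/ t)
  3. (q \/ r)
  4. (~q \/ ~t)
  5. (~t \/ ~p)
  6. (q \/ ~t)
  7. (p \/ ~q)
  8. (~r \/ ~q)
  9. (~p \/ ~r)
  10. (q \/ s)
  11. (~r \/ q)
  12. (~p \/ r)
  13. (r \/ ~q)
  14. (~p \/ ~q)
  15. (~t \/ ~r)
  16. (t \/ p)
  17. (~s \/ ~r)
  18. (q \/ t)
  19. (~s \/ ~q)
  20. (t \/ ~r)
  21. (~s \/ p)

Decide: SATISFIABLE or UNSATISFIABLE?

UNSATISFIABLE

q = True:
  propagation gives t=False, s=False, p=True; an empty clause results — contradiction.
q = False:
  propagation gives r=True; an empty clause results — contradiction.
Every branch closes, so no satisfying assignment exists.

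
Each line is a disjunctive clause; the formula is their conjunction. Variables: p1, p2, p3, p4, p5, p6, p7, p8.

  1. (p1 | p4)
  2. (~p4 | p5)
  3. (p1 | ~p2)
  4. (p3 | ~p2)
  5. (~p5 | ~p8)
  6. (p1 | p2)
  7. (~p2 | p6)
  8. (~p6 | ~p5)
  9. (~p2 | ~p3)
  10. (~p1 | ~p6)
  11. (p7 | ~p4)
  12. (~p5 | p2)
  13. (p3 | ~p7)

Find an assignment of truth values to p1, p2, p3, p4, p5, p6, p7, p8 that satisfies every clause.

Set p1 = True and propagate.
  then p6 is forced to False.
  then p2 is forced to False.
  then p5 is forced to False.
  then p4 is forced to False.
Try p3 = True.
p7, p8 are now unconstrained; take p7 = False, p8 = True.
Every clause has at least one true literal under this assignment.
Check each clause:
  1. (p1 | p4) — p1 is true.
  2. (p5 | ~p4) — ~p4 is true.
  3. (~p2 | p1) — p1 is true.
  4. (p3 | ~p2) — p3 is true.
  5. (~p5 | ~p8) — ~p5 is true.
  6. (p2 | p1) — p1 is true.
  7. (~p2 | p6) — ~p2 is true.
  8. (~p6 | ~p5) — ~p6 is true.
  9. (~p2 | ~p3) — ~p2 is true.
  10. (~p6 | ~p1) — ~p6 is true.
  11. (p7 | ~p4) — ~p4 is true.
  12. (p2 | ~p5) — ~p5 is true.
  13. (p3 | ~p7) — ~p7 is true.

p1=T, p2=F, p3=T, p4=F, p5=F, p6=F, p7=F, p8=T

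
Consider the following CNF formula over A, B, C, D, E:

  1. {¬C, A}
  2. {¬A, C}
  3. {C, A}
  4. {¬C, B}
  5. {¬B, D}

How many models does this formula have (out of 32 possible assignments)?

The models are:
  A=1 B=1 C=1 D=1 E=0
  A=1 B=1 C=1 D=1 E=1
That's 2 in total.

2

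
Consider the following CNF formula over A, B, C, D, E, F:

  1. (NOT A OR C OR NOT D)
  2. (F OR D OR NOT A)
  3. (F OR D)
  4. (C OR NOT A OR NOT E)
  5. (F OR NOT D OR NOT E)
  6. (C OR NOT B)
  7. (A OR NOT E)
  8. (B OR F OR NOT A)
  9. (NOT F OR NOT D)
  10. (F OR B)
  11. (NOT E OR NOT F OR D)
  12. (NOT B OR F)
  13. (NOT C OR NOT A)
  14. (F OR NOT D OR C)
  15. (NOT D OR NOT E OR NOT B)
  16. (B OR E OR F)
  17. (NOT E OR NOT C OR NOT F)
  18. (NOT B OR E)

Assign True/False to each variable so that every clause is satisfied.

Try A = False.
  then E is forced to False.
  then B is forced to False.
  then F is forced to True.
  then D is forced to False.
C is now unconstrained; take C = False.
Every clause has at least one true literal under this assignment.
Check each clause:
  1. (NOT A OR C OR NOT D) — NOT D is true.
  2. (D OR NOT A OR F) — F is true.
  3. (D OR F) — F is true.
  4. (NOT E OR NOT A OR C) — NOT A is true.
  5. (NOT D OR NOT E OR F) — NOT E is true.
  6. (C OR NOT B) — NOT B is true.
  7. (A OR NOT E) — NOT E is true.
  8. (F OR NOT A OR B) — F is true.
  9. (NOT F OR NOT D) — NOT D is true.
  10. (F OR B) — F is true.
  11. (NOT F OR D OR NOT E) — NOT E is true.
  12. (F OR NOT B) — NOT B is true.
  13. (NOT C OR NOT A) — NOT C is true.
  14. (F OR C OR NOT D) — NOT D is true.
  15. (NOT E OR NOT B OR NOT D) — NOT E is true.
  16. (F OR E OR B) — F is true.
  17. (NOT E OR NOT F OR NOT C) — NOT E is true.
  18. (E OR NOT B) — NOT B is true.

A=F  B=F  C=F  D=F  E=F  F=T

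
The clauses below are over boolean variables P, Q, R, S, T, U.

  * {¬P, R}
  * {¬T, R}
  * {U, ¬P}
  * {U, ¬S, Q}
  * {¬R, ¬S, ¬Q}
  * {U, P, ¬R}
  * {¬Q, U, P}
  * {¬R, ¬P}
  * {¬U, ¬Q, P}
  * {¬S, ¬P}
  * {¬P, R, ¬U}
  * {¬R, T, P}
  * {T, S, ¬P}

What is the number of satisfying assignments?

5

The models are:
  P=F Q=F R=F S=F T=F U=F
  P=F Q=F R=F S=F T=F U=T
  P=F Q=F R=F S=T T=F U=T
  P=F Q=F R=T S=F T=T U=T
  P=F Q=F R=T S=T T=T U=T
That's 5 in total.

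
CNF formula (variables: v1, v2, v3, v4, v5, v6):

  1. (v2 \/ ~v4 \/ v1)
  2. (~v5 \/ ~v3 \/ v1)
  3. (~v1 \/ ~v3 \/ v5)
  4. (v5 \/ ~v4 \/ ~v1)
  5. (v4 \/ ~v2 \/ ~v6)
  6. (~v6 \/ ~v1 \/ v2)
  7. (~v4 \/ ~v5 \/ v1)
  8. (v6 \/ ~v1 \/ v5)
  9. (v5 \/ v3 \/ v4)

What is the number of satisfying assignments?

Case analysis on v1 and v5:
  v1=1, v5=1: v3 free; 5 ways for (v2,v4,v6) × 2^1 = 10.
  v1=1, v5=0: a clause becomes empty — 0.
  v1=0, v5=1: remaining (v2,v3,v4,v6) ∈ {(0,0,0,0); (0,0,0,1); (1,0,0,0)} — 3.
  v1=0, v5=0: 7 of the 16 assignments to (v2,v3,v4,v6) work.
Total: 10 + 0 + 3 + 7 = 20.

20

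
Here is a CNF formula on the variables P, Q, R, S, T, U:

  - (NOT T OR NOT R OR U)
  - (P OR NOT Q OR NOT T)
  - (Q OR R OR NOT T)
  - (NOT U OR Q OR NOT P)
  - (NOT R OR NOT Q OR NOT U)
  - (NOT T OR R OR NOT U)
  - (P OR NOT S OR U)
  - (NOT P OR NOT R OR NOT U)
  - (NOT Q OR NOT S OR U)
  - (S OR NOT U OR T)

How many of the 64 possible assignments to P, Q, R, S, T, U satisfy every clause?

Case analysis on U and Q:
  U=T, Q=T: remaining (P,R,S,T) ∈ {(F,F,T,F); (T,F,T,F)} — 2.
  U=T, Q=F: remaining (P,R,S,T) ∈ {(F,F,T,F); (F,T,F,T); (F,T,T,F); (F,T,T,T)} — 4.
  U=F, Q=T: 5 of the 16 assignments to (P,R,S,T) work.
  U=F, Q=F: R free; 3 ways for (P,S,T) × 2^1 = 6.
Total: 2 + 4 + 5 + 6 = 17.

17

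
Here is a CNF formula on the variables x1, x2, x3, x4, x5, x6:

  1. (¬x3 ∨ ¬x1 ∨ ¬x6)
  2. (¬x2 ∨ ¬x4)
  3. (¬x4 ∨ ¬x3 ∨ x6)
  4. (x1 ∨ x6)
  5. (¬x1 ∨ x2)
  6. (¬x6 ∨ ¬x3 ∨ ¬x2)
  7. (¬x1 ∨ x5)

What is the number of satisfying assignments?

13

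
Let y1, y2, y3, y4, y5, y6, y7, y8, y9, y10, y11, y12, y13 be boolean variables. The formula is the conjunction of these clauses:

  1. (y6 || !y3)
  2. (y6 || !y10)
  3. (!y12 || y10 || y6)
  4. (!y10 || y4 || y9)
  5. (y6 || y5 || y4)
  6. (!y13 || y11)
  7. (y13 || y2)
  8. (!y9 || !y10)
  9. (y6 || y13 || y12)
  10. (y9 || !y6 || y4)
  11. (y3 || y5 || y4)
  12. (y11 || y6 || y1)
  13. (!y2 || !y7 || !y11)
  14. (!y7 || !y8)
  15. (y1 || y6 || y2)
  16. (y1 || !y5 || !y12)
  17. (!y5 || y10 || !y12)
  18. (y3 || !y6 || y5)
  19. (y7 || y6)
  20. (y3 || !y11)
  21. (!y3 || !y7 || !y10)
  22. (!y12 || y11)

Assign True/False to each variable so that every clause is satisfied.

y1=0, y2=0, y3=1, y4=1, y5=0, y6=1, y7=0, y8=0, y9=0, y10=1, y11=1, y12=0, y13=1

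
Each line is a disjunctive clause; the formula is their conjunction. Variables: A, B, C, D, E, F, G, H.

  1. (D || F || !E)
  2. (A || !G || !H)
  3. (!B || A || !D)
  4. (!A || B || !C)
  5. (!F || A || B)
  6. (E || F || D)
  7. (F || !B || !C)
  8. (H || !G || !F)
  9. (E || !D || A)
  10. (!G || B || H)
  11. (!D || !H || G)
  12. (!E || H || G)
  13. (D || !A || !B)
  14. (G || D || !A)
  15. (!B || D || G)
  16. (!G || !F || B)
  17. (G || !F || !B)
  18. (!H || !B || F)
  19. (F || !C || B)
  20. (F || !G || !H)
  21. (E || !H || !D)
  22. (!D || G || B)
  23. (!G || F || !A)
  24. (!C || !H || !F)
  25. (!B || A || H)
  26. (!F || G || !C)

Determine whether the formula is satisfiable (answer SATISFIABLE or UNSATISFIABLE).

SATISFIABLE

Pure literal: C appears only negated; assign C = False.
Set A = True and propagate.
Branch on B: take B = True.
  then D is forced to True.
Try E = False.
  then H is forced to False.
For the remaining variables, F = False, G = False works.
So A=T, B=T, C=F, D=T, E=F, F=F, G=F, H=F is a satisfying assignment.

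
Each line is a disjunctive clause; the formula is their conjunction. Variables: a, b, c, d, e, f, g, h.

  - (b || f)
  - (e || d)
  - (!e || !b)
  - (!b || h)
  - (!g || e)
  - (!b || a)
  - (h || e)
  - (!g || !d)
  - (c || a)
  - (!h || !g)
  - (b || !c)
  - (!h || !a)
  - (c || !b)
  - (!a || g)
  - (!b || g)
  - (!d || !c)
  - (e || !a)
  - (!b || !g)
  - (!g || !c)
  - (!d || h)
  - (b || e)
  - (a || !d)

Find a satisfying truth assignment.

a=True, b=False, c=False, d=False, e=True, f=True, g=True, h=False

Check each clause:
  1. (b || f) — f is true.
  2. (d || e) — e is true.
  3. (!e || !b) — !b is true.
  4. (h || !b) — !b is true.
  5. (e || !g) — e is true.
  6. (!b || a) — a is true.
  7. (e || h) — e is true.
  8. (!g || !d) — !d is true.
  9. (a || c) — a is true.
  10. (!h || !g) — !h is true.
  11. (!c || b) — !c is true.
  12. (!a || !h) — !h is true.
  13. (!b || c) — !b is true.
  14. (g || !a) — g is true.
  15. (g || !b) — !b is true.
  16. (!c || !d) — !d is true.
  17. (!a || e) — e is true.
  18. (!b || !g) — !b is true.
  19. (!c || !g) — !c is true.
  20. (!d || h) — !d is true.
  21. (e || b) — e is true.
  22. (a || !d) — a is true.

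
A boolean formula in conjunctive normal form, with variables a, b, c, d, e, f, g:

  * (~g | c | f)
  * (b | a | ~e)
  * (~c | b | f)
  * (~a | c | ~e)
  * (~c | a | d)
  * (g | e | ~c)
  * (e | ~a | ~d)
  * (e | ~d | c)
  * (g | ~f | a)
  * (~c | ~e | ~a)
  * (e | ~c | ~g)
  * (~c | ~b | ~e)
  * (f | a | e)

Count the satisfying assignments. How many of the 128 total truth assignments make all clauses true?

12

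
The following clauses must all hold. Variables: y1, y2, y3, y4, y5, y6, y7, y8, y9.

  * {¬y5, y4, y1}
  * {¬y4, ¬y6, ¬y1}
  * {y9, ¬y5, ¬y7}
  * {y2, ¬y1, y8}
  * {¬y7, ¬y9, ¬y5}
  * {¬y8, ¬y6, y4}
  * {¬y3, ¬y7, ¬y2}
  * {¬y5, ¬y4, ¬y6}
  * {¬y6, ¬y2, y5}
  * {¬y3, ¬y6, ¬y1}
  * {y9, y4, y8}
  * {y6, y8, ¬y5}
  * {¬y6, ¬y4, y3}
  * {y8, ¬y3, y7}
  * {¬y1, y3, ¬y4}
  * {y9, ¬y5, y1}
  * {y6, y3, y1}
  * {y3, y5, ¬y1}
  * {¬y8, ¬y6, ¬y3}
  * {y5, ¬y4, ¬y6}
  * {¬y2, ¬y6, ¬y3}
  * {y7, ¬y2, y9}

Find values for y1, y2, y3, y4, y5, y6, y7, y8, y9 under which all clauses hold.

Try y1 = False.
Try y2 = False.
Try y3 = True.
For the remaining variables, y4 = False, y5 = False, y6 = True, y7 = True, y8 = False, y9 = True works.

y1=False, y2=False, y3=True, y4=False, y5=False, y6=True, y7=True, y8=False, y9=True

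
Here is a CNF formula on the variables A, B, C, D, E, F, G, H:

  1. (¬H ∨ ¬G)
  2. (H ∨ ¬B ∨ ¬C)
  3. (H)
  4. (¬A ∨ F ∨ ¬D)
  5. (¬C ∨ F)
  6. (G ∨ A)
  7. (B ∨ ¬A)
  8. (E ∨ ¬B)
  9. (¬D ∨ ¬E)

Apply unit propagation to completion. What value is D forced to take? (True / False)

False

(H) is a unit clause: H = True.
(¬G ∨ ¬H) with H = True leaves only ¬G, so G = False.
(A ∨ G): since G = False, the clause reduces to (A). A = True.
From (B ∨ ¬A) and A = True: B = True.
From (E ∨ ¬B) and B = True: E = True.
In (¬E ∨ ¬D), ¬E is now false; ¬D must hold, so D = False.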